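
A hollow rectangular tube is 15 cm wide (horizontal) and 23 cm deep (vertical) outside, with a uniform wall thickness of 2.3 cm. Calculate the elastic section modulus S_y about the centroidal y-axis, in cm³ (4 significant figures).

S_y ≈ 632.5 cm³

Split into non-overlapping primitives; take the origin at the lower-left of the bounding box.
Outer rectangle: 15 × 23, A = 345 cm², x = 7.5 cm, Ī = 6468.75 cm⁴.
Inner void (subtracted): 10.4 × 18.4, A = 191.36 cm², x = 7.5 cm, Ī = 1724.79 cm⁴.
By symmetry the centroid is at mid-width, x̄ = 7.5 cm.
All pieces are centred on the centroidal y-axis, so I = ΣĪ (holes subtracted) = 4743.96 cm⁴.
Extreme fibre distance c = 7.5 cm; S = I/c = 632.528 cm³.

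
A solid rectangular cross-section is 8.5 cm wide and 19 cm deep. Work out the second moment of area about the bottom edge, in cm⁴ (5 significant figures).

I_base ≈ 1.9434 × 10⁴ cm⁴

The section: 8.5 × 19, A = 161.5 cm², y = 9.5 cm, Ī = 4858.458 cm⁴.
Transfer it to a horizontal axis along the bottom face using Ī + A·d² with d = y − 0:
  the section: d = 9.5 cm → contributes +19433.83 cm⁴
Total I = 19433.83 cm⁴.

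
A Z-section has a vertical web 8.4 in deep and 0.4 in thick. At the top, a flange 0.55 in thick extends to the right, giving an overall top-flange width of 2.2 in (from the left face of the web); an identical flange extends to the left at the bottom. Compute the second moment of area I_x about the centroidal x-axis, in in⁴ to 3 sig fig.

I_x ≈ 50.3 in⁴

Decompose the section into non-overlapping parts with the origin at the bottom-left of its bounding rectangle.
Web: 0.4 × 8.4, A = 3.36 in², y = 4.2 in, Ī = 19.757 in⁴.
Top flange (beyond web): 1.8 × 0.55, A = 0.99 in², y = 8.125 in, Ī = 0.024956 in⁴.
Bottom flange (beyond web): 1.8 × 0.55, A = 0.99 in², y = 0.275 in, Ī = 0.024956 in⁴.
Centroid: ȳ = ΣA·y / ΣA = 4.2 in.
Transfer each piece to the centroidal x-axis using Ī + A·d² with d = y − 4.2:
  web: d = 0 in → contributes +19.757 in⁴
  top flange (beyond web): d = 3.925 in → contributes +15.277 in⁴
  bottom flange (beyond web): d = -3.925 in → contributes +15.277 in⁴
Total I = 50.31 in⁴.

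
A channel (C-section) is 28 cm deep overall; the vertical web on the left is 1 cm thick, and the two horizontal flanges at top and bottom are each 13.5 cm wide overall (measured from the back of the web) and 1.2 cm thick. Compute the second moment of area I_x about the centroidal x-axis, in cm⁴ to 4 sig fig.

I_x ≈ 7220 cm⁴

Decompose the section into non-overlapping parts with the origin at the bottom-left of its bounding rectangle.
Web: 1 × 28, A = 28 cm², y = 14 cm, Ī = 1829.33 cm⁴.
Top flange (beyond web): 12.5 × 1.2, A = 15 cm², y = 27.4 cm, Ī = 1.8 cm⁴.
Bottom flange (beyond web): 12.5 × 1.2, A = 15 cm², y = 0.6 cm, Ī = 1.8 cm⁴.
By symmetry the centroid is at mid-height, ȳ = 14 cm.
Transfer each piece to the centroidal x-axis using Ī + A·d² with d = y − 14:
  web: d = 0 cm → contributes +1829.33 cm⁴
  top flange (beyond web): d = 13.4 cm → contributes +2695.2 cm⁴
  bottom flange (beyond web): d = -13.4 cm → contributes +2695.2 cm⁴
Total I = 7219.73 cm⁴.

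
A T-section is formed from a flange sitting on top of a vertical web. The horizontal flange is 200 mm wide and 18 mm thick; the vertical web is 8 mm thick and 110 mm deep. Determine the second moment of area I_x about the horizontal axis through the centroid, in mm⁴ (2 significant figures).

Decompose the section into non-overlapping parts with the origin at the bottom-left of its bounding rectangle.
Flange: 200 × 18, A = 3 600 mm², y = 119 mm, Ī = 97 200 mm⁴.
Web: 8 × 110, A = 880 mm², y = 55 mm, Ī = 887 333 mm⁴.
Centroid: ȳ = ΣA·y / ΣA = 106.4 mm.
Transfer each piece to the horizontal axis through the centroid using Ī + A·d² with d = y − 106.4:
  flange: d = 12.57 mm → contributes +666 147 mm⁴
  web: d = -51.43 mm → contributes +3 214 844 mm⁴
Total I = 3 880 990 mm⁴.

I_x ≈ 3.9 × 10⁶ mm⁴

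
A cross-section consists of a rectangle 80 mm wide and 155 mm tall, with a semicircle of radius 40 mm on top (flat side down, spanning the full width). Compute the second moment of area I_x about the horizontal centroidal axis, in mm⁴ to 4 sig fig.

I_x ≈ 4.376 × 10⁷ mm⁴

Treat the section as a set of non-overlapping primitives; coordinates are from the bounding-box lower-left.
Rectangular body: 80 × 155, A = 12 400 mm², y = 77.5 mm, Ī = 24 825 833 mm⁴.
Semicircular cap: semicircle r = 40, A = 2513.27 mm², y = 171.977 mm, Ī = 280 978 mm⁴.
Centroid: ȳ = ΣA·y / ΣA = 93.4217 mm.
Transfer each piece to the horizontal centroidal axis using Ī + A·d² with d = y − 93.4217:
  rectangular body: d = -15.9217 mm → contributes +27 969 259 mm⁴
  semicircular cap: d = 78.5548 mm → contributes +15 790 023 mm⁴
Total I = 43 759 283 mm⁴.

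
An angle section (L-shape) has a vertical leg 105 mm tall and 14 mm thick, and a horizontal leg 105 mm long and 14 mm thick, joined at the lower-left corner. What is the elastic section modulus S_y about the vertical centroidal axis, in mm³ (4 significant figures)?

S_y ≈ 3.782 × 10⁴ mm³

Treat the section as a set of non-overlapping primitives; coordinates are from the bounding-box lower-left.
Vertical leg: 14 × 105, A = 1 470 mm², x = 7 mm, Ī = 24 010 mm⁴.
Horizontal leg (remainder): 91 × 14, A = 1 274 mm², x = 59.5 mm, Ī = 879 166 mm⁴.
Centroid: x̄ = ΣA·x / ΣA = 31.375 mm.
Transfer each piece to the vertical centroidal axis using Ī + A·d² with d = x − 31.375:
  vertical leg: d = -24.375 mm → contributes +897 397 mm⁴
  horizontal leg (remainder): d = 28.125 mm → contributes +1 886 920 mm⁴
Total I = 2 784 317 mm⁴.
Extreme fibre distance c = 73.625 mm; S = I/c = 37817.5 mm³.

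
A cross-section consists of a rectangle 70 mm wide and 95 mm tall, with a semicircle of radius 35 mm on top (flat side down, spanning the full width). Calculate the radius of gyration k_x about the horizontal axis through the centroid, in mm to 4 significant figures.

k_x ≈ 35.77 mm

Decompose the section into non-overlapping parts with the origin at the bottom-left of its bounding rectangle.
Rectangular body: 70 × 95, A = 6 650 mm², y = 47.5 mm, Ī = 5 001 354 mm⁴.
Semicircular cap: semicircle r = 35, A = 1924.23 mm², y = 109.854 mm, Ī = 164 704 mm⁴.
Centroid: ȳ = ΣA·y / ΣA = 61.4936 mm.
Transfer each piece to the horizontal axis through the centroid using Ī + A·d² with d = y − 61.4936:
  rectangular body: d = -13.9936 mm → contributes +6 303 558 mm⁴
  semicircular cap: d = 48.3609 mm → contributes +4 665 036 mm⁴
Total I = 10 968 593 mm⁴.
Radius of gyration: k = √(I/A) = √(10 968 593 / 8574.23) = 35.7666 mm.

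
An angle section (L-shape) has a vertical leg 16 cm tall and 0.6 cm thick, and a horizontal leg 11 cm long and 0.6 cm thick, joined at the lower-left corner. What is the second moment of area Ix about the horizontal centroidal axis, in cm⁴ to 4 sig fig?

Break the section into simple shapes (no overlaps), measuring from the bottom-left corner of the bounding box.
Vertical leg: 0.6 × 16, A = 9.6 cm², y = 8 cm, Ī = 204.8 cm⁴.
Horizontal leg (remainder): 10.4 × 0.6, A = 6.24 cm², y = 0.3 cm, Ī = 0.1872 cm⁴.
Centroid: ȳ = ΣA·y / ΣA = 4.96667 cm.
Transfer each piece to the horizontal centroidal axis using Ī + A·d² with d = y − 4.96667:
  vertical leg: d = 3.03333 cm → contributes +293.131 cm⁴
  horizontal leg (remainder): d = -4.66667 cm → contributes +136.081 cm⁴
Total I = 429.211 cm⁴.

Ix ≈ 429.2 cm⁴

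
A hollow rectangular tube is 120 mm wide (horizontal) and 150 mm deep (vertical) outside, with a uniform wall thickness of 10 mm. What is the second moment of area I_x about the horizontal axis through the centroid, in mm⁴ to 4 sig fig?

I_x ≈ 1.544 × 10⁷ mm⁴

Treat the section as a set of non-overlapping primitives; coordinates are from the bounding-box lower-left.
Outer rectangle: 120 × 150, A = 18 000 mm², y = 75 mm, Ī = 33 750 000 mm⁴.
Inner void (subtracted): 100 × 130, A = 13 000 mm², y = 75 mm, Ī = 18 308 333 mm⁴.
By symmetry the centroid is at mid-height, ȳ = 75 mm.
All pieces are centred on the horizontal axis through the centroid, so I = ΣĪ (holes subtracted) = 15 441 667 mm⁴.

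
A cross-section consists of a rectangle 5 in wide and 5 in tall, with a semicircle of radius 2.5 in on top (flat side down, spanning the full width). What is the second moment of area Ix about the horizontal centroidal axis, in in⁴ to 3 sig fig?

Ix ≈ 146 in⁴

Split into non-overlapping primitives; take the origin at the lower-left of the bounding box.
Rectangular body: 5 × 5, A = 25 in², y = 2.5 in, Ī = 52.083 in⁴.
Semicircular cap: semicircle r = 2.5, A = 9.8175 in², y = 6.061 in, Ī = 4.2874 in⁴.
Centroid: ȳ = ΣA·y / ΣA = 3.5041 in.
Transfer each piece to the horizontal centroidal axis using Ī + A·d² with d = y − 3.5041:
  rectangular body: d = -1.0041 in → contributes +77.289 in⁴
  semicircular cap: d = 2.5569 in → contributes +68.473 in⁴
Total I = 145.76 in⁴.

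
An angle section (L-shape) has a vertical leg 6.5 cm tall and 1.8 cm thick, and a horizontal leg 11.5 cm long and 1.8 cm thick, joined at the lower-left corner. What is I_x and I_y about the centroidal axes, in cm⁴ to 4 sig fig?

Split into non-overlapping primitives; take the origin at the lower-left of the bounding box.
Vertical leg: 1.8 × 6.5, A = 11.7 cm², y = 3.25 cm, Ī = 41.1938 cm⁴.
Horizontal leg (remainder): 9.7 × 1.8, A = 17.46 cm², y = 0.9 cm, Ī = 4.7142 cm⁴.
Centroid: ȳ = ΣA·y / ΣA = 1.8429 cm.
Transfer each piece to the centroidal x-axis using Ī + A·d² with d = y − 1.8429:
  vertical leg: d = 1.4071 cm → contributes +64.3589 cm⁴
  horizontal leg (remainder): d = -0.942901 cm → contributes +20.2372 cm⁴
Total I = 84.5961 cm⁴.
For the y-axis: x̄ = 4.3429 cm.
Repeating about the centroidal y-axis gives I_y = 371.681 cm⁴.

I_x ≈ 84.60 cm⁴, I_y ≈ 371.7 cm⁴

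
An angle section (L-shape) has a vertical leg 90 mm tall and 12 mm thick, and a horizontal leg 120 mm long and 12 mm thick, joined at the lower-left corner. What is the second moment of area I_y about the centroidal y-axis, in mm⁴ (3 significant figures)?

Treat the section as a set of non-overlapping primitives; coordinates are from the bounding-box lower-left.
Vertical leg: 12 × 90, A = 1 080 mm², x = 6 mm, Ī = 12 960 mm⁴.
Horizontal leg (remainder): 108 × 12, A = 1 296 mm², x = 66 mm, Ī = 1 259 712 mm⁴.
Centroid: x̄ = ΣA·x / ΣA = 38.727 mm.
Transfer each piece to the centroidal y-axis using Ī + A·d² with d = x − 38.727:
  vertical leg: d = -32.727 mm → contributes +1 169 720 mm⁴
  horizontal leg (remainder): d = 27.273 mm → contributes +2 223 679 mm⁴
Total I = 3 393 399 mm⁴.

I_y ≈ 3.39 × 10⁶ mm⁴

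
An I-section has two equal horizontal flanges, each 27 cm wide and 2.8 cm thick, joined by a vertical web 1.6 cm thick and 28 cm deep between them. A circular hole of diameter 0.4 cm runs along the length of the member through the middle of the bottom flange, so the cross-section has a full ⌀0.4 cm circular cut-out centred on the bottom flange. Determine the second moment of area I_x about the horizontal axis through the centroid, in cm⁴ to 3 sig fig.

Split into non-overlapping primitives; take the origin at the lower-left of the bounding box.
Bottom flange: 27 × 2.8, A = 75.6 cm², y = 1.4 cm, Ī = 49.392 cm⁴.
Web: 1.6 × 28, A = 44.8 cm², y = 16.8 cm, Ī = 2926.9 cm⁴.
Top flange: 27 × 2.8, A = 75.6 cm², y = 32.2 cm, Ī = 49.392 cm⁴.
Hole (subtracted): ⌀0.4, A = 0.12566 cm², y = 1.4 cm, Ī = 0.0012566 cm⁴.
Centroid: ȳ = ΣA·y / ΣA = 16.81 cm.
Transfer each piece to the horizontal axis through the centroid using Ī + A·d² with d = y − 16.81:
  bottom flange: d = -15.41 cm → contributes +18 002 cm⁴
  web: d = -0.0098799 cm → contributes +2926.9 cm⁴
  top flange: d = 15.39 cm → contributes +17 956 cm⁴
  hole: d = -15.41 cm → contributes −29.842 cm⁴
Total I = 38 854 cm⁴.

I_x ≈ 3.89 × 10⁴ cm⁴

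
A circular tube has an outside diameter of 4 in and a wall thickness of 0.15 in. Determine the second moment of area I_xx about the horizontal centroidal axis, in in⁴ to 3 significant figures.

Split into non-overlapping primitives; take the origin at the lower-left of the bounding box.
Outer circle: ⌀4, A = 12.566 in², y = 2 in, Ī = 12.566 in⁴.
Bore (subtracted): ⌀3.7, A = 10.752 in², y = 2 in, Ī = 9.1998 in⁴.
By symmetry the centroid is at mid-height, ȳ = 2 in.
All pieces are centred on the horizontal centroidal axis, so I = ΣĪ (holes subtracted) = 3.3666 in⁴.

I_xx ≈ 3.37 in⁴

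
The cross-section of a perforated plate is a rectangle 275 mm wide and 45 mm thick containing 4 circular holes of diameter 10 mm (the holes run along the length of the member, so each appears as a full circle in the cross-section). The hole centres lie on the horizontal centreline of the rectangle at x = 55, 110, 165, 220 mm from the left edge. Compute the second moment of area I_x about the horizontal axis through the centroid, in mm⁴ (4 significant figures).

I_x ≈ 2.086 × 10⁶ mm⁴

Decompose the section into non-overlapping parts with the origin at the bottom-left of its bounding rectangle.
Plate: 275 × 45, A = 12 375 mm², y = 22.5 mm, Ī = 2 088 281 mm⁴.
Hole 1 (subtracted): ⌀10, A = 78.5398 mm², y = 22.5 mm, Ī = 490.874 mm⁴.
Hole 2 (subtracted): ⌀10, A = 78.5398 mm², y = 22.5 mm, Ī = 490.874 mm⁴.
Hole 3 (subtracted): ⌀10, A = 78.5398 mm², y = 22.5 mm, Ī = 490.874 mm⁴.
Hole 4 (subtracted): ⌀10, A = 78.5398 mm², y = 22.5 mm, Ī = 490.874 mm⁴.
By symmetry the centroid is at mid-height, ȳ = 22.5 mm.
All pieces are centred on the horizontal axis through the centroid, so I = ΣĪ (holes subtracted) = 2 086 318 mm⁴.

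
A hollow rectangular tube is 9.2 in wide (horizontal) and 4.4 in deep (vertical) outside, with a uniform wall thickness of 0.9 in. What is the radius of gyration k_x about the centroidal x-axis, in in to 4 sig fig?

k_x ≈ 1.601 in

Treat the section as a set of non-overlapping primitives; coordinates are from the bounding-box lower-left.
Outer rectangle: 9.2 × 4.4, A = 40.48 in², y = 2.2 in, Ī = 65.3077 in⁴.
Inner void (subtracted): 7.4 × 2.6, A = 19.24 in², y = 2.2 in, Ī = 10.8385 in⁴.
By symmetry the centroid is at mid-height, ȳ = 2.2 in.
All pieces are centred on the centroidal x-axis, so I = ΣĪ (holes subtracted) = 54.4692 in⁴.
Radius of gyration: k = √(I/A) = √(54.4692 / 21.24) = 1.60139 in.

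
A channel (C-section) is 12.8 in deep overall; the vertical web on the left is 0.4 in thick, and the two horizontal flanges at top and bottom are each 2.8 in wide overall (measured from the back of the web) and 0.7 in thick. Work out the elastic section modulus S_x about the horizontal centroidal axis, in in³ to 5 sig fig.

Break the section into simple shapes (no overlaps), measuring from the bottom-left corner of the bounding box.
Web: 0.4 × 12.8, A = 5.12 in², y = 6.4 in, Ī = 69.90507 in⁴.
Top flange (beyond web): 2.4 × 0.7, A = 1.68 in², y = 12.45 in, Ī = 0.0686 in⁴.
Bottom flange (beyond web): 2.4 × 0.7, A = 1.68 in², y = 0.35 in, Ī = 0.0686 in⁴.
By symmetry the centroid is at mid-height, ȳ = 6.4 in.
Transfer each piece to the horizontal centroidal axis using Ī + A·d² with d = y − 6.4:
  web: d = 0 in → contributes +69.90507 in⁴
  top flange (beyond web): d = 6.05 in → contributes +61.5608 in⁴
  bottom flange (beyond web): d = -6.05 in → contributes +61.5608 in⁴
Total I = 193.0267 in⁴.
Extreme fibre distance c = 6.4 in; S = I/c = 30.16042 in³.

S_x ≈ 30.160 in³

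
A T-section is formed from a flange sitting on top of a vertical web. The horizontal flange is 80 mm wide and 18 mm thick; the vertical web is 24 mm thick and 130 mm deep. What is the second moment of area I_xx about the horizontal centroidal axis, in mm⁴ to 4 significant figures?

I_xx ≈ 9.828 × 10⁶ mm⁴

Split into non-overlapping primitives; take the origin at the lower-left of the bounding box.
Flange: 80 × 18, A = 1 440 mm², y = 139 mm, Ī = 38 880 mm⁴.
Web: 24 × 130, A = 3 120 mm², y = 65 mm, Ī = 4 394 000 mm⁴.
Centroid: ȳ = ΣA·y / ΣA = 88.3684 mm.
Transfer each piece to the horizontal centroidal axis using Ī + A·d² with d = y − 88.3684:
  flange: d = 50.6316 mm → contributes +3 730 402 mm⁴
  web: d = -23.3684 mm → contributes +6 097 779 mm⁴
Total I = 9 828 181 mm⁴.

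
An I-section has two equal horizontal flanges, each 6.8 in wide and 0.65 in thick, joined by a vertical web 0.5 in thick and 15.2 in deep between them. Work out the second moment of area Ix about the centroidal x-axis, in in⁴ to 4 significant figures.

Split into non-overlapping primitives; take the origin at the lower-left of the bounding box.
Bottom flange: 6.8 × 0.65, A = 4.42 in², y = 0.325 in, Ī = 0.155621 in⁴.
Web: 0.5 × 15.2, A = 7.6 in², y = 8.25 in, Ī = 146.325 in⁴.
Top flange: 6.8 × 0.65, A = 4.42 in², y = 16.175 in, Ī = 0.155621 in⁴.
By symmetry the centroid is at mid-height, ȳ = 8.25 in.
Transfer each piece to the centroidal x-axis using Ī + A·d² with d = y − 8.25:
  bottom flange: d = -7.925 in → contributes +277.756 in⁴
  web: d = 0 in → contributes +146.325 in⁴
  top flange: d = 7.925 in → contributes +277.756 in⁴
Total I = 701.838 in⁴.

Ix ≈ 701.8 in⁴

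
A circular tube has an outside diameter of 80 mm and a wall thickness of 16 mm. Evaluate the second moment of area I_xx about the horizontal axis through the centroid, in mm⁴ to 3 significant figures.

I_xx ≈ 1.75 × 10⁶ mm⁴

Treat the section as a set of non-overlapping primitives; coordinates are from the bounding-box lower-left.
Outer circle: ⌀80, A = 5026.5 mm², y = 40 mm, Ī = 2 010 619 mm⁴.
Bore (subtracted): ⌀48, A = 1809.6 mm², y = 40 mm, Ī = 260 576 mm⁴.
By symmetry the centroid is at mid-height, ȳ = 40 mm.
All pieces are centred on the horizontal axis through the centroid, so I = ΣĪ (holes subtracted) = 1 750 043 mm⁴.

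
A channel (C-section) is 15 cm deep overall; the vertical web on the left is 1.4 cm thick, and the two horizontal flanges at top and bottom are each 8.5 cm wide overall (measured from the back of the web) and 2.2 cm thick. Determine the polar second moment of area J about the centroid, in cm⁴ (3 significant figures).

J ≈ 2050 cm⁴

Decompose the section into non-overlapping parts with the origin at the bottom-left of its bounding rectangle.
Web: 1.4 × 15, A = 21 cm², y = 7.5 cm, Ī = 393.75 cm⁴.
Top flange (beyond web): 7.1 × 2.2, A = 15.62 cm², y = 13.9 cm, Ī = 6.3001 cm⁴.
Bottom flange (beyond web): 7.1 × 2.2, A = 15.62 cm², y = 1.1 cm, Ī = 6.3001 cm⁴.
By symmetry the centroid is at mid-height, ȳ = 7.5 cm.
Transfer each piece to the centroidal x-axis using Ī + A·d² with d = y − 7.5:
  web: d = 0 cm → contributes +393.75 cm⁴
  top flange (beyond web): d = 6.4 cm → contributes +646.1 cm⁴
  bottom flange (beyond web): d = -6.4 cm → contributes +646.1 cm⁴
Total I = 1685.9 cm⁴.
For the y-axis: x̄ = 3.2415 cm.
Repeating about the centroidal y-axis gives I_y = 361.5 cm⁴.
Polar second moment: J = I_x + I_y = 2047.4 cm⁴.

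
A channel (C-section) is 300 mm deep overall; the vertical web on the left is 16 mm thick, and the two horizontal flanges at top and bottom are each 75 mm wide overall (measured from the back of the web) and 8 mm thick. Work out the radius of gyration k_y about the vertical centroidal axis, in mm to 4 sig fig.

Decompose the section into non-overlapping parts with the origin at the bottom-left of its bounding rectangle.
Web: 16 × 300, A = 4 800 mm², x = 8 mm, Ī = 102 400 mm⁴.
Top flange (beyond web): 59 × 8, A = 472 mm², x = 45.5 mm, Ī = 136 919 mm⁴.
Bottom flange (beyond web): 59 × 8, A = 472 mm², x = 45.5 mm, Ī = 136 919 mm⁴.
Centroid: x̄ = ΣA·x / ΣA = 14.163 mm.
Transfer each piece to the vertical centroidal axis using Ī + A·d² with d = x − 14.163:
  web: d = -6.16295 mm → contributes +284 714 mm⁴
  top flange (beyond web): d = 31.337 mm → contributes +600 428 mm⁴
  bottom flange (beyond web): d = 31.337 mm → contributes +600 428 mm⁴
Total I = 1 485 570 mm⁴.
Radius of gyration: k = √(I/A) = √(1 485 570 / 5 744) = 16.082 mm.

k_y ≈ 16.08 mm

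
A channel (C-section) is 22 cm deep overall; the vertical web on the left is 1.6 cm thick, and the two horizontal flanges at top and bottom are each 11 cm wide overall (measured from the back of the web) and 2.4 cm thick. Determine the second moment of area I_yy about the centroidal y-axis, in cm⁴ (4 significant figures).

Split into non-overlapping primitives; take the origin at the lower-left of the bounding box.
Web: 1.6 × 22, A = 35.2 cm², x = 0.8 cm, Ī = 7.50933 cm⁴.
Top flange (beyond web): 9.4 × 2.4, A = 22.56 cm², x = 6.3 cm, Ī = 166.117 cm⁴.
Bottom flange (beyond web): 9.4 × 2.4, A = 22.56 cm², x = 6.3 cm, Ī = 166.117 cm⁴.
Centroid: x̄ = ΣA·x / ΣA = 3.88964 cm.
Transfer each piece to the centroidal y-axis using Ī + A·d² with d = x − 3.88964:
  web: d = -3.08964 cm → contributes +343.524 cm⁴
  top flange (beyond web): d = 2.41036 cm → contributes +297.187 cm⁴
  bottom flange (beyond web): d = 2.41036 cm → contributes +297.187 cm⁴
Total I = 937.898 cm⁴.

I_yy ≈ 937.9 cm⁴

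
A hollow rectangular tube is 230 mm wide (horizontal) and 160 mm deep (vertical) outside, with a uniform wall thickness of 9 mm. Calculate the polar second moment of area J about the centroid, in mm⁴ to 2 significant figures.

Split into non-overlapping primitives; take the origin at the lower-left of the bounding box.
Outer rectangle: 230 × 160, A = 36 800 mm², y = 80 mm, Ī = 78 506 667 mm⁴.
Inner void (subtracted): 212 × 142, A = 30 104 mm², y = 80 mm, Ī = 50 584 755 mm⁴.
By symmetry the centroid is at mid-height, ȳ = 80 mm.
All pieces are centred on the centroidal x-axis, so I = ΣĪ (holes subtracted) = 27 921 912 mm⁴.
Repeating about the centroidal y-axis gives I_y = 49 477 152 mm⁴.
Polar second moment: J = I_x + I_y = 77 399 064 mm⁴.

J ≈ 7.7 × 10⁷ mm⁴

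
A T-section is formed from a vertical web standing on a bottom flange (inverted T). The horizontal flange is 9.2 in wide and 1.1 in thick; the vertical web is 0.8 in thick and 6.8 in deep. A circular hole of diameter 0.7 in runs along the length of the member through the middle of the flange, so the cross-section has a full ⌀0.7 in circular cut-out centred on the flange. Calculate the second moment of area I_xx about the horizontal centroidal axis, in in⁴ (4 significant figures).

I_xx ≈ 76.42 in⁴

Decompose the section into non-overlapping parts with the origin at the bottom-left of its bounding rectangle.
Flange: 9.2 × 1.1, A = 10.12 in², y = 0.55 in, Ī = 1.02043 in⁴.
Web: 0.8 × 6.8, A = 5.44 in², y = 4.5 in, Ī = 20.9621 in⁴.
Hole (subtracted): ⌀0.7, A = 0.384845 in², y = 0.55 in, Ī = 0.0117859 in⁴.
Centroid: ȳ = ΣA·y / ΣA = 1.966 in.
Transfer each piece to the horizontal centroidal axis using Ī + A·d² with d = y − 1.966:
  flange: d = -1.416 in → contributes +21.3116 in⁴
  web: d = 2.534 in → contributes +55.8933 in⁴
  hole: d = -1.416 in → contributes −0.78342 in⁴
Total I = 76.4214 in⁴.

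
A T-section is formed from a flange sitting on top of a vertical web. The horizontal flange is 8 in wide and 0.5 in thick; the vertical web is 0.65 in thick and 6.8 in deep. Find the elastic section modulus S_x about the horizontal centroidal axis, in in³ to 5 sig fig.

Split into non-overlapping primitives; take the origin at the lower-left of the bounding box.
Flange: 8 × 0.5, A = 4 in², y = 7.05 in, Ī = 0.08333333 in⁴.
Web: 0.65 × 6.8, A = 4.42 in², y = 3.4 in, Ī = 17.03173 in⁴.
Centroid: ȳ = ΣA·y / ΣA = 5.133967 in.
Transfer each piece to the horizontal centroidal axis using Ī + A·d² with d = y − 5.133967:
  flange: d = 1.916033 in → contributes +14.76807 in⁴
  web: d = -1.733967 in → contributes +30.32109 in⁴
Total I = 45.08915 in⁴.
Extreme fibre distance c = 5.133967 in; S = I/c = 8.782517 in³.

S_x ≈ 8.7825 in³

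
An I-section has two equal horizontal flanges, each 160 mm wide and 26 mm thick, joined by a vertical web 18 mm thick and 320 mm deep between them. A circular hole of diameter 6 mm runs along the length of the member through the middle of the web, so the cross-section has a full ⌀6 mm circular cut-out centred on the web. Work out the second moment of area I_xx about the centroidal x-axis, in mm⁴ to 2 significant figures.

I_xx ≈ 3.0 × 10⁸ mm⁴

Break the section into simple shapes (no overlaps), measuring from the bottom-left corner of the bounding box.
Bottom flange: 160 × 26, A = 4 160 mm², y = 13 mm, Ī = 234 347 mm⁴.
Web: 18 × 320, A = 5 760 mm², y = 186 mm, Ī = 49 152 000 mm⁴.
Top flange: 160 × 26, A = 4 160 mm², y = 359 mm, Ī = 234 347 mm⁴.
Hole (subtracted): ⌀6, A = 28.27 mm², y = 186 mm, Ī = 63.62 mm⁴.
By symmetry the centroid is at mid-height, ȳ = 186 mm.
Transfer each piece to the centroidal x-axis using Ī + A·d² with d = y − 186:
  bottom flange: d = -173 mm → contributes +124 738 987 mm⁴
  web: d = 0 mm → contributes +49 152 000 mm⁴
  top flange: d = 173 mm → contributes +124 738 987 mm⁴
  hole: d = 0 mm → contributes −63.62 mm⁴
Total I = 298 629 910 mm⁴.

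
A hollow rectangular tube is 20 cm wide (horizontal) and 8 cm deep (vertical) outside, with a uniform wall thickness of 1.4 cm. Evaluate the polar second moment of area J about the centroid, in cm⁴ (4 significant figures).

J ≈ 3780 cm⁴

Treat the section as a set of non-overlapping primitives; coordinates are from the bounding-box lower-left.
Outer rectangle: 20 × 8, A = 160 cm², y = 4 cm, Ī = 853.333 cm⁴.
Inner void (subtracted): 17.2 × 5.2, A = 89.44 cm², y = 4 cm, Ī = 201.538 cm⁴.
By symmetry the centroid is at mid-height, ȳ = 4 cm.
All pieces are centred on the centroidal x-axis, so I = ΣĪ (holes subtracted) = 651.795 cm⁴.
Repeating about the centroidal y-axis gives I_y = 3128.34 cm⁴.
Polar second moment: J = I_x + I_y = 3780.13 cm⁴.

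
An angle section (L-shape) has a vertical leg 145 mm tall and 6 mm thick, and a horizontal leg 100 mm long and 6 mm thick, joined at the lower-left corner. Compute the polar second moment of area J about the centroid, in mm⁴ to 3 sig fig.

J ≈ 4.45 × 10⁶ mm⁴

Treat the section as a set of non-overlapping primitives; coordinates are from the bounding-box lower-left.
Vertical leg: 6 × 145, A = 870 mm², y = 72.5 mm, Ī = 1 524 313 mm⁴.
Horizontal leg (remainder): 94 × 6, A = 564 mm², y = 3 mm, Ī = 1 692 mm⁴.
Centroid: ȳ = ΣA·y / ΣA = 45.165 mm.
Transfer each piece to the centroidal x-axis using Ī + A·d² with d = y − 45.165:
  vertical leg: d = 27.335 mm → contributes +2 174 366 mm⁴
  horizontal leg (remainder): d = -42.165 mm → contributes +1 004 433 mm⁴
Total I = 3 178 799 mm⁴.
For the y-axis: x̄ = 22.665 mm.
Repeating about the centroidal y-axis gives I_y = 1 273 341 mm⁴.
Polar second moment: J = I_x + I_y = 4 452 140 mm⁴.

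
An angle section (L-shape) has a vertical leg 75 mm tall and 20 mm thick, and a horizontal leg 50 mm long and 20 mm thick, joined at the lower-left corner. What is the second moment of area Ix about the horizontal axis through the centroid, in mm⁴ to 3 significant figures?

Ix ≈ 1.05 × 10⁶ mm⁴

Treat the section as a set of non-overlapping primitives; coordinates are from the bounding-box lower-left.
Vertical leg: 20 × 75, A = 1 500 mm², y = 37.5 mm, Ī = 703 125 mm⁴.
Horizontal leg (remainder): 30 × 20, A = 600 mm², y = 10 mm, Ī = 20 000 mm⁴.
Centroid: ȳ = ΣA·y / ΣA = 29.643 mm.
Transfer each piece to the horizontal axis through the centroid using Ī + A·d² with d = y − 29.643:
  vertical leg: d = 7.8571 mm → contributes +795 727 mm⁴
  horizontal leg (remainder): d = -19.643 mm → contributes +251 505 mm⁴
Total I = 1 047 232 mm⁴.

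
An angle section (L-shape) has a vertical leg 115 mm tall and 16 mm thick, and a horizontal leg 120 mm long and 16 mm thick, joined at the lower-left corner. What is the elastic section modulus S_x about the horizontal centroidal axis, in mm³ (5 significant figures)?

Split into non-overlapping primitives; take the origin at the lower-left of the bounding box.
Vertical leg: 16 × 115, A = 1 840 mm², y = 57.5 mm, Ī = 2 027 833 mm⁴.
Horizontal leg (remainder): 104 × 16, A = 1 664 mm², y = 8 mm, Ī = 35498.67 mm⁴.
Centroid: ȳ = ΣA·y / ΣA = 33.99315 mm.
Transfer each piece to the horizontal centroidal axis using Ī + A·d² with d = y − 33.99315:
  vertical leg: d = 23.50685 mm → contributes +3 044 566 mm⁴
  horizontal leg (remainder): d = -25.99315 mm → contributes +1 159 770 mm⁴
Total I = 4 204 336 mm⁴.
Extreme fibre distance c = 81.00685 mm; S = I/c = 51900.99 mm³.

S_x ≈ 5.1901 × 10⁴ mm³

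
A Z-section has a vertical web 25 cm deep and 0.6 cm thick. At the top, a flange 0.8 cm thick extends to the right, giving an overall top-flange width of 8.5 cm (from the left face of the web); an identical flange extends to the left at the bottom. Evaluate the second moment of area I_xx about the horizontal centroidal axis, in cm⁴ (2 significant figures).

I_xx ≈ 2600 cm⁴

Treat the section as a set of non-overlapping primitives; coordinates are from the bounding-box lower-left.
Web: 0.6 × 25, A = 15 cm², y = 12.5 cm, Ī = 781.3 cm⁴.
Top flange (beyond web): 7.9 × 0.8, A = 6.32 cm², y = 24.6 cm, Ī = 0.3371 cm⁴.
Bottom flange (beyond web): 7.9 × 0.8, A = 6.32 cm², y = 0.4 cm, Ī = 0.3371 cm⁴.
Centroid: ȳ = ΣA·y / ΣA = 12.5 cm.
Transfer each piece to the horizontal centroidal axis using Ī + A·d² with d = y − 12.5:
  web: d = 0 cm → contributes +781.3 cm⁴
  top flange (beyond web): d = 12.1 cm → contributes +925.6 cm⁴
  bottom flange (beyond web): d = -12.1 cm → contributes +925.6 cm⁴
Total I = 2 633 cm⁴.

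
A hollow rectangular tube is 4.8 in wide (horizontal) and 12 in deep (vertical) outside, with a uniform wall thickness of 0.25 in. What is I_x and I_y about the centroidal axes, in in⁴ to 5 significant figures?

I_x ≈ 146.22 in⁴, I_y ≈ 34.398 in⁴

Split into non-overlapping primitives; take the origin at the lower-left of the bounding box.
Outer rectangle: 4.8 × 12, A = 57.6 in², y = 6 in, Ī = 691.2 in⁴.
Inner void (subtracted): 4.3 × 11.5, A = 49.45 in², y = 6 in, Ī = 544.9802 in⁴.
By symmetry the centroid is at mid-height, ȳ = 6 in.
All pieces are centred on the centroidal x-axis, so I = ΣĪ (holes subtracted) = 146.2198 in⁴.
Repeating about the centroidal y-axis gives I_y = 34.39779 in⁴.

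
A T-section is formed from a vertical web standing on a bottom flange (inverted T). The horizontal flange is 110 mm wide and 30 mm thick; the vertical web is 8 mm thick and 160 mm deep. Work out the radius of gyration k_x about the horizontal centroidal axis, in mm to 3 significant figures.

k_x ≈ 49.7 mm

Decompose the section into non-overlapping parts with the origin at the bottom-left of its bounding rectangle.
Flange: 110 × 30, A = 3 300 mm², y = 15 mm, Ī = 247 500 mm⁴.
Web: 8 × 160, A = 1 280 mm², y = 110 mm, Ī = 2 730 667 mm⁴.
Centroid: ȳ = ΣA·y / ΣA = 41.55 mm.
Transfer each piece to the horizontal centroidal axis using Ī + A·d² with d = y − 41.55:
  flange: d = -26.55 mm → contributes +2 573 717 mm⁴
  web: d = 68.45 mm → contributes +8 727 944 mm⁴
Total I = 11 301 660 mm⁴.
Radius of gyration: k = √(I/A) = √(11 301 660 / 4 580) = 49.675 mm.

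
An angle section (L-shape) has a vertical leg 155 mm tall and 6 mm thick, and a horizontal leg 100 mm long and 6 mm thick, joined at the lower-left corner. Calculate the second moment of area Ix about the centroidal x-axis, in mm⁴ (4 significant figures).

Ix ≈ 3.812 × 10⁶ mm⁴

Decompose the section into non-overlapping parts with the origin at the bottom-left of its bounding rectangle.
Vertical leg: 6 × 155, A = 930 mm², y = 77.5 mm, Ī = 1 861 938 mm⁴.
Horizontal leg (remainder): 94 × 6, A = 564 mm², y = 3 mm, Ī = 1 692 mm⁴.
Centroid: ȳ = ΣA·y / ΣA = 49.3755 mm.
Transfer each piece to the centroidal x-axis using Ī + A·d² with d = y − 49.3755:
  vertical leg: d = 28.1245 mm → contributes +2 597 556 mm⁴
  horizontal leg (remainder): d = -46.3755 mm → contributes +1 214 680 mm⁴
Total I = 3 812 235 mm⁴.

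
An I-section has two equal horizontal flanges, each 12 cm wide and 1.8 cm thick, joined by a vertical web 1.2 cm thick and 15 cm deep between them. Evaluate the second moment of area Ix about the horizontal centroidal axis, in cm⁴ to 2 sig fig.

Ix ≈ 3400 cm⁴

Treat the section as a set of non-overlapping primitives; coordinates are from the bounding-box lower-left.
Bottom flange: 12 × 1.8, A = 21.6 cm², y = 0.9 cm, Ī = 5.832 cm⁴.
Web: 1.2 × 15, A = 18 cm², y = 9.3 cm, Ī = 337.5 cm⁴.
Top flange: 12 × 1.8, A = 21.6 cm², y = 17.7 cm, Ī = 5.832 cm⁴.
By symmetry the centroid is at mid-height, ȳ = 9.3 cm.
Transfer each piece to the horizontal centroidal axis using Ī + A·d² with d = y − 9.3:
  bottom flange: d = -8.4 cm → contributes +1 530 cm⁴
  web: d = 0 cm → contributes +337.5 cm⁴
  top flange: d = 8.4 cm → contributes +1 530 cm⁴
Total I = 3 397 cm⁴.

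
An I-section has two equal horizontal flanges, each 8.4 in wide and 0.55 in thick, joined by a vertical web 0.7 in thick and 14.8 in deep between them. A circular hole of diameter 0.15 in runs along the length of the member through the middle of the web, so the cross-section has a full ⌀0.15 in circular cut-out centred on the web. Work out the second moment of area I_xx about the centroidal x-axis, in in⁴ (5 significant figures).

I_xx ≈ 733.63 in⁴

Split into non-overlapping primitives; take the origin at the lower-left of the bounding box.
Bottom flange: 8.4 × 0.55, A = 4.62 in², y = 0.275 in, Ī = 0.1164625 in⁴.
Web: 0.7 × 14.8, A = 10.36 in², y = 7.95 in, Ī = 189.1045 in⁴.
Top flange: 8.4 × 0.55, A = 4.62 in², y = 15.625 in, Ī = 0.1164625 in⁴.
Hole (subtracted): ⌀0.15, A = 0.01767146 in², y = 7.95 in, Ī = 0.00002485049 in⁴.
By symmetry the centroid is at mid-height, ȳ = 7.95 in.
Transfer each piece to the centroidal x-axis using Ī + A·d² with d = y − 7.95:
  bottom flange: d = -7.675 in → contributes +272.2605 in⁴
  web: d = 0 in → contributes +189.1045 in⁴
  top flange: d = 7.675 in → contributes +272.2605 in⁴
  hole: d = 0 in → contributes −0.00002485049 in⁴
Total I = 733.6254 in⁴.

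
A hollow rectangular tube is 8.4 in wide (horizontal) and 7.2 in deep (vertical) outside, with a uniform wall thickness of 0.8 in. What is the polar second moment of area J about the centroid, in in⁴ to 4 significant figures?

J ≈ 370.6 in⁴

Split into non-overlapping primitives; take the origin at the lower-left of the bounding box.
Outer rectangle: 8.4 × 7.2, A = 60.48 in², y = 3.6 in, Ī = 261.274 in⁴.
Inner void (subtracted): 6.8 × 5.6, A = 38.08 in², y = 3.6 in, Ī = 99.5157 in⁴.
By symmetry the centroid is at mid-height, ȳ = 3.6 in.
All pieces are centred on the centroidal x-axis, so I = ΣĪ (holes subtracted) = 161.758 in⁴.
Repeating about the centroidal y-axis gives I_y = 208.887 in⁴.
Polar second moment: J = I_x + I_y = 370.645 in⁴.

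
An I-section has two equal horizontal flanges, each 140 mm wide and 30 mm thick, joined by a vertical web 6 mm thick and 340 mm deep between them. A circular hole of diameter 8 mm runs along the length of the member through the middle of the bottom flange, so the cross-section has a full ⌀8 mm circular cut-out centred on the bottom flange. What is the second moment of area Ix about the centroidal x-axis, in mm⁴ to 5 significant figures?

Ix ≈ 3.0604 × 10⁸ mm⁴

Treat the section as a set of non-overlapping primitives; coordinates are from the bounding-box lower-left.
Bottom flange: 140 × 30, A = 4 200 mm², y = 15 mm, Ī = 315 000 mm⁴.
Web: 6 × 340, A = 2 040 mm², y = 200 mm, Ī = 19 652 000 mm⁴.
Top flange: 140 × 30, A = 4 200 mm², y = 385 mm, Ī = 315 000 mm⁴.
Hole (subtracted): ⌀8, A = 50.26548 mm², y = 15 mm, Ī = 201.0619 mm⁴.
Centroid: ȳ = ΣA·y / ΣA = 200.895 mm.
Transfer each piece to the centroidal x-axis using Ī + A·d² with d = y − 200.895:
  bottom flange: d = -185.895 mm → contributes +145 454 240 mm⁴
  web: d = -0.8950291 mm → contributes +19 653 634 mm⁴
  top flange: d = 184.105 mm → contributes +142 672 489 mm⁴
  hole: d = -185.895 mm → contributes −1 737 223 mm⁴
Total I = 306 043 140 mm⁴.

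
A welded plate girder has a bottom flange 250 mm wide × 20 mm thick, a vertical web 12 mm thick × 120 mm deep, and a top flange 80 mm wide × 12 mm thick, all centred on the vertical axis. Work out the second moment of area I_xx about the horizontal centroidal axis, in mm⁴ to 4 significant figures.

Decompose the section into non-overlapping parts with the origin at the bottom-left of its bounding rectangle.
Bottom plate: 250 × 20, A = 5 000 mm², y = 10 mm, Ī = 166 667 mm⁴.
Web plate: 12 × 120, A = 1 440 mm², y = 80 mm, Ī = 1 728 000 mm⁴.
Top plate: 80 × 12, A = 960 mm², y = 146 mm, Ī = 11 520 mm⁴.
Centroid: ȳ = ΣA·y / ΣA = 41.2649 mm.
Transfer each piece to the horizontal centroidal axis using Ī + A·d² with d = y − 41.2649:
  bottom plate: d = -31.2649 mm → contributes +5 054 126 mm⁴
  web plate: d = 38.7351 mm → contributes +3 888 591 mm⁴
  top plate: d = 104.735 mm → contributes +10 542 191 mm⁴
Total I = 19 484 908 mm⁴.

I_xx ≈ 1.948 × 10⁷ mm⁴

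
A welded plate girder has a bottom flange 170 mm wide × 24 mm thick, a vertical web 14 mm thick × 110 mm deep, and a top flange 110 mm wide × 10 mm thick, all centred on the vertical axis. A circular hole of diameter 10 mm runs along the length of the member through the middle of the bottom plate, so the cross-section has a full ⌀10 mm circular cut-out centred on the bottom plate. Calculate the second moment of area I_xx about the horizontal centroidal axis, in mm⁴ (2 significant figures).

I_xx ≈ 1.8 × 10⁷ mm⁴

Treat the section as a set of non-overlapping primitives; coordinates are from the bounding-box lower-left.
Bottom plate: 170 × 24, A = 4 080 mm², y = 12 mm, Ī = 195 840 mm⁴.
Web plate: 14 × 110, A = 1 540 mm², y = 79 mm, Ī = 1 552 833 mm⁴.
Top plate: 110 × 10, A = 1 100 mm², y = 139 mm, Ī = 9 167 mm⁴.
Hole (subtracted): ⌀10, A = 78.54 mm², y = 12 mm, Ī = 490.9 mm⁴.
Centroid: ȳ = ΣA·y / ΣA = 48.57 mm.
Transfer each piece to the horizontal centroidal axis using Ī + A·d² with d = y − 48.57:
  bottom plate: d = -36.57 mm → contributes +5 652 370 mm⁴
  web plate: d = 30.43 mm → contributes +2 978 825 mm⁴
  top plate: d = 90.43 mm → contributes +9 004 456 mm⁴
  hole: d = -36.57 mm → contributes −105 529 mm⁴
Total I = 17 530 122 mm⁴.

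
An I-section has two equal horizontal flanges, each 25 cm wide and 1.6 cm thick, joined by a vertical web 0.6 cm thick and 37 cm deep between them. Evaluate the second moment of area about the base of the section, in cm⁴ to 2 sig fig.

I_base ≈ 7.4 × 10⁴ cm⁴

Split into non-overlapping primitives; take the origin at the lower-left of the bounding box.
Bottom flange: 25 × 1.6, A = 40 cm², y = 0.8 cm, Ī = 8.533 cm⁴.
Web: 0.6 × 37, A = 22.2 cm², y = 20.1 cm, Ī = 2 533 cm⁴.
Top flange: 25 × 1.6, A = 40 cm², y = 39.4 cm, Ī = 8.533 cm⁴.
Transfer each piece to a horizontal axis along the bottom face using Ī + A·d² with d = y − 0:
  bottom flange: d = 0.8 cm → contributes +34.13 cm⁴
  web: d = 20.1 cm → contributes +11 502 cm⁴
  top flange: d = 39.4 cm → contributes +62 103 cm⁴
Total I = 73 639 cm⁴.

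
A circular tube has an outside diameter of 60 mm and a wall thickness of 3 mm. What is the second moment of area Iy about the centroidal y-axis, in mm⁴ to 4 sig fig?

Treat the section as a set of non-overlapping primitives; coordinates are from the bounding-box lower-left.
Outer circle: ⌀60, A = 2827.43 mm², x = 30 mm, Ī = 636 173 mm⁴.
Bore (subtracted): ⌀54, A = 2290.22 mm², x = 30 mm, Ī = 417 393 mm⁴.
By symmetry the centroid is at mid-width, x̄ = 30 mm.
All pieces are centred on the centroidal y-axis, so I = ΣĪ (holes subtracted) = 218 780 mm⁴.

Iy ≈ 2.188 × 10⁵ mm⁴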